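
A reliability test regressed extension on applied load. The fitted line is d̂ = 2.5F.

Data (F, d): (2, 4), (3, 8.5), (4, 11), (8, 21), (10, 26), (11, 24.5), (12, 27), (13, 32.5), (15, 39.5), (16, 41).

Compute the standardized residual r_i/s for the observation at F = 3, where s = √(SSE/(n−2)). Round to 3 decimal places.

F=2: d̂ = 2.5·2 = 5; r = 4 − 5 = -1
F=3: d̂ = 2.5·3 = 7.5; r = 8.5 − 7.5 = 1
F=4: d̂ = 2.5·4 = 10; r = 11 − 10 = 1
F=8: d̂ = 2.5·8 = 20; r = 21 − 20 = 1
F=10: d̂ = 2.5·10 = 25; r = 26 − 25 = 1
F=11: d̂ = 2.5·11 = 27.5; r = 24.5 − 27.5 = -3
F=12: d̂ = 2.5·12 = 30; r = 27 − 30 = -3
F=13: d̂ = 2.5·13 = 32.5; r = 32.5 − 32.5 = 0
F=15: d̂ = 2.5·15 = 37.5; r = 39.5 − 37.5 = 2
F=16: d̂ = 2.5·16 = 40; r = 41 − 40 = 1
SSE = 1 + 1 + 1 + 1 + 1 + 9 + 9 + 0 + 4 + 1 = 28
s = √(28/8) = 1.87083
r/s = 1 / 1.87083 = 0.535

0.535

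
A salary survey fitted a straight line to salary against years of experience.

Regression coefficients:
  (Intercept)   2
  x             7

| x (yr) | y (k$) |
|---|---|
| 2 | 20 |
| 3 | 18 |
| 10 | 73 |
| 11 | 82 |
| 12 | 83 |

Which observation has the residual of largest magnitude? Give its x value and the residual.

x = 3, r = -5

x=2: ŷ = 2 + 7·2 = 16; r = 20 − 16 = 4
x=3: ŷ = 2 + 7·3 = 23; r = 18 − 23 = -5
x=10: ŷ = 2 + 7·10 = 72; r = 73 − 72 = 1
x=11: ŷ = 2 + 7·11 = 79; r = 82 − 79 = 3
x=12: ŷ = 2 + 7·12 = 86; r = 83 − 86 = -3
Largest |r| is 5 at x = 3, residual -5.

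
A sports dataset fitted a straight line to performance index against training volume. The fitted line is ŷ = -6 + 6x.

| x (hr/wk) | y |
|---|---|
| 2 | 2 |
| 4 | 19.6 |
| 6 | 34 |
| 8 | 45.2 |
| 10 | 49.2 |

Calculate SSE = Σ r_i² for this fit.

x=2: ŷ = -6 + 6·2 = 6; r = 2 − 6 = -4
x=4: ŷ = -6 + 6·4 = 18; r = 19.6 − 18 = 1.6
x=6: ŷ = -6 + 6·6 = 30; r = 34 − 30 = 4
x=8: ŷ = -6 + 6·8 = 42; r = 45.2 − 42 = 3.2
x=10: ŷ = -6 + 6·10 = 54; r = 49.2 − 54 = -4.8
SSE = 16 + 2.56 + 16 + 10.24 + 23.04 = 67.84

SSE = 67.84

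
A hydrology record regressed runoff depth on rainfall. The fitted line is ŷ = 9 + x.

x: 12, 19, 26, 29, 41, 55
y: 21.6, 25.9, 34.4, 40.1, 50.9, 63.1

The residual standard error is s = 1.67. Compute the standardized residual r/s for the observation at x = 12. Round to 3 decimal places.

ŷ = 9 + 12 = 21
r = 21.6 − 21 = 0.6
r/s = 0.6 / 1.67 = 0.359

0.359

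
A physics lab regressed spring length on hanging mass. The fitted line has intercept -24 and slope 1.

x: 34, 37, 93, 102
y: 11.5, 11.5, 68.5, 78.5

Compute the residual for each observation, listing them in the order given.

1.5, -1.5, -0.5, 0.5

x=34: ŷ = -24 + 34 = 10; r = 11.5 − 10 = 1.5
x=37: ŷ = -24 + 37 = 13; r = 11.5 − 13 = -1.5
x=93: ŷ = -24 + 93 = 69; r = 68.5 − 69 = -0.5
x=102: ŷ = -24 + 102 = 78; r = 78.5 − 78 = 0.5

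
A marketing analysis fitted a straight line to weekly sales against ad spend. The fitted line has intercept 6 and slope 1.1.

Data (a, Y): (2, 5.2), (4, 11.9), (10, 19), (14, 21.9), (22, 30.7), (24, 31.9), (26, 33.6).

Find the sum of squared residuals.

SSE = 17

a=2: ŷ = 6 + 1.1·2 = 8.2; r = 5.2 − 8.2 = -3
a=4: ŷ = 6 + 1.1·4 = 10.4; r = 11.9 − 10.4 = 1.5
a=10: ŷ = 6 + 1.1·10 = 17; r = 19 − 17 = 2
a=14: ŷ = 6 + 1.1·14 = 21.4; r = 21.9 − 21.4 = 0.5
a=22: ŷ = 6 + 1.1·22 = 30.2; r = 30.7 − 30.2 = 0.5
a=24: ŷ = 6 + 1.1·24 = 32.4; r = 31.9 − 32.4 = -0.5
a=26: ŷ = 6 + 1.1·26 = 34.6; r = 33.6 − 34.6 = -1
SSE = 9 + 2.25 + 4 + 0.25 + 0.25 + 0.25 + 1 = 17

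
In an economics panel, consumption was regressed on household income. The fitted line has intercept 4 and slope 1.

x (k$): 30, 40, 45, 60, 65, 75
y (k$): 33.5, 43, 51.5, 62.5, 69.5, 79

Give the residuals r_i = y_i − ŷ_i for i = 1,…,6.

x=30: ŷ = 4 + 30 = 34; r = 33.5 − 34 = -0.5
x=40: ŷ = 4 + 40 = 44; r = 43 − 44 = -1
x=45: ŷ = 4 + 45 = 49; r = 51.5 − 49 = 2.5
x=60: ŷ = 4 + 60 = 64; r = 62.5 − 64 = -1.5
x=65: ŷ = 4 + 65 = 69; r = 69.5 − 69 = 0.5
x=75: ŷ = 4 + 75 = 79; r = 79 − 79 = 0

-0.5, -1, 2.5, -1.5, 0.5, 0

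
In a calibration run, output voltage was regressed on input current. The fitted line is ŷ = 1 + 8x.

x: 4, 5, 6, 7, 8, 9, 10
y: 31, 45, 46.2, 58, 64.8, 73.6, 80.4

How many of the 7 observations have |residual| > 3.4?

x=4: ŷ = 1 + 8·4 = 33; e = 31 − 33 = -2
x=5: ŷ = 1 + 8·5 = 41; e = 45 − 41 = 4
x=6: ŷ = 1 + 8·6 = 49; e = 46.2 − 49 = -2.8
x=7: ŷ = 1 + 8·7 = 57; e = 58 − 57 = 1
x=8: ŷ = 1 + 8·8 = 65; e = 64.8 − 65 = -0.2
x=9: ŷ = 1 + 8·9 = 73; e = 73.6 − 73 = 0.6
x=10: ŷ = 1 + 8·10 = 81; e = 80.4 − 81 = -0.6
|e| > 3.4: x=5 (|e|=4) → 1

1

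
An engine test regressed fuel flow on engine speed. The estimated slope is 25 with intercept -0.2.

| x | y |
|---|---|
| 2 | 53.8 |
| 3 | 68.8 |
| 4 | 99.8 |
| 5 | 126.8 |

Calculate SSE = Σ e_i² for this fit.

x=2: ŷ = -0.2 + 25·2 = 49.8; e = 53.8 − 49.8 = 4
x=3: ŷ = -0.2 + 25·3 = 74.8; e = 68.8 − 74.8 = -6
x=4: ŷ = -0.2 + 25·4 = 99.8; e = 99.8 − 99.8 = 0
x=5: ŷ = -0.2 + 25·5 = 124.8; e = 126.8 − 124.8 = 2
SSE = 16 + 36 + 0 + 4 = 56

SSE = 56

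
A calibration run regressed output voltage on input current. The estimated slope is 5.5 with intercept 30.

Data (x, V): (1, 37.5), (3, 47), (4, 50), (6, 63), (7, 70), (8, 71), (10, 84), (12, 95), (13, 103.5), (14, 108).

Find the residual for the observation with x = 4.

e = -2

V̂ = 30 + 5.5·4 = 52
e = 50 − 52 = -2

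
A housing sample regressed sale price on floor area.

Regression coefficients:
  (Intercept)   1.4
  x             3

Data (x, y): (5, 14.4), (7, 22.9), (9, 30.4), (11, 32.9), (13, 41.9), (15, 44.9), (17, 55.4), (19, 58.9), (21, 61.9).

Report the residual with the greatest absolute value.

e = 3

x=5: ŷ = 1.4 + 3·5 = 16.4; e = 14.4 − 16.4 = -2
x=7: ŷ = 1.4 + 3·7 = 22.4; e = 22.9 − 22.4 = 0.5
x=9: ŷ = 1.4 + 3·9 = 28.4; e = 30.4 − 28.4 = 2
x=11: ŷ = 1.4 + 3·11 = 34.4; e = 32.9 − 34.4 = -1.5
x=13: ŷ = 1.4 + 3·13 = 40.4; e = 41.9 − 40.4 = 1.5
x=15: ŷ = 1.4 + 3·15 = 46.4; e = 44.9 − 46.4 = -1.5
x=17: ŷ = 1.4 + 3·17 = 52.4; e = 55.4 − 52.4 = 3
x=19: ŷ = 1.4 + 3·19 = 58.4; e = 58.9 − 58.4 = 0.5
x=21: ŷ = 1.4 + 3·21 = 64.4; e = 61.9 − 64.4 = -2.5
Largest |e| is 3 at x = 17, residual 3.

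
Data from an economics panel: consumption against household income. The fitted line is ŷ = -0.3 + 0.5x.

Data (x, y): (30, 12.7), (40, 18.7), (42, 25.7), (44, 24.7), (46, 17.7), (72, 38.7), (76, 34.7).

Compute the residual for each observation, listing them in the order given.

-2, -1, 5, 3, -5, 3, -3

x=30: ŷ = -0.3 + 0.5·30 = 14.7; e = 12.7 − 14.7 = -2
x=40: ŷ = -0.3 + 0.5·40 = 19.7; e = 18.7 − 19.7 = -1
x=42: ŷ = -0.3 + 0.5·42 = 20.7; e = 25.7 − 20.7 = 5
x=44: ŷ = -0.3 + 0.5·44 = 21.7; e = 24.7 − 21.7 = 3
x=46: ŷ = -0.3 + 0.5·46 = 22.7; e = 17.7 − 22.7 = -5
x=72: ŷ = -0.3 + 0.5·72 = 35.7; e = 38.7 − 35.7 = 3
x=76: ŷ = -0.3 + 0.5·76 = 37.7; e = 34.7 − 37.7 = -3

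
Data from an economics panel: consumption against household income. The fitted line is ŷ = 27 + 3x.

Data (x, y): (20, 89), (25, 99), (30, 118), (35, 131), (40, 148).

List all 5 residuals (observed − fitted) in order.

x=20: ŷ = 27 + 3·20 = 87; e = 89 − 87 = 2
x=25: ŷ = 27 + 3·25 = 102; e = 99 − 102 = -3
x=30: ŷ = 27 + 3·30 = 117; e = 118 − 117 = 1
x=35: ŷ = 27 + 3·35 = 132; e = 131 − 132 = -1
x=40: ŷ = 27 + 3·40 = 147; e = 148 − 147 = 1

2, -3, 1, -1, 1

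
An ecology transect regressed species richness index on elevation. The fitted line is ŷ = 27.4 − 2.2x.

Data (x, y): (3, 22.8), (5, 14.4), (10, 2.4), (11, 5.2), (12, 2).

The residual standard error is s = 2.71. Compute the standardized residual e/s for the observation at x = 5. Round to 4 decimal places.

-0.7380

ŷ = 27.4 − 2.2·5 = 16.4
e = 14.4 − 16.4 = -2
e/s = -2 / 2.71 = -0.7380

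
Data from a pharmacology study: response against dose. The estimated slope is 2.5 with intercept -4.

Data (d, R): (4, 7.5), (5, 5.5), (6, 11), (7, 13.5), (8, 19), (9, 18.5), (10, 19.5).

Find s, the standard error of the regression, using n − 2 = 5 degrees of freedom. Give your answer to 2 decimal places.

d=4: ŷ = -4 + 2.5·4 = 6; e = 7.5 − 6 = 1.5
d=5: ŷ = -4 + 2.5·5 = 8.5; e = 5.5 − 8.5 = -3
d=6: ŷ = -4 + 2.5·6 = 11; e = 11 − 11 = 0
d=7: ŷ = -4 + 2.5·7 = 13.5; e = 13.5 − 13.5 = 0
d=8: ŷ = -4 + 2.5·8 = 16; e = 19 − 16 = 3
d=9: ŷ = -4 + 2.5·9 = 18.5; e = 18.5 − 18.5 = 0
d=10: ŷ = -4 + 2.5·10 = 21; e = 19.5 − 21 = -1.5
SSE = 2.25 + 9 + 0 + 0 + 9 + 0 + 2.25 = 22.5
s = √(22.5/5) = √4.5 ≈ 2.12

s = 2.12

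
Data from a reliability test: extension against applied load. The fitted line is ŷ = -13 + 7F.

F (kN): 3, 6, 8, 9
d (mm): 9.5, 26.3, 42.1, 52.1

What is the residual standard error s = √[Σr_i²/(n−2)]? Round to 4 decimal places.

F=3: ŷ = -13 + 7·3 = 8; r = 9.5 − 8 = 1.5
F=6: ŷ = -13 + 7·6 = 29; r = 26.3 − 29 = -2.7
F=8: ŷ = -13 + 7·8 = 43; r = 42.1 − 43 = -0.9
F=9: ŷ = -13 + 7·9 = 50; r = 52.1 − 50 = 2.1
SSE = 2.25 + 7.29 + 0.81 + 4.41 = 14.76
s = √(14.76/2) = √7.38 ≈ 2.7166

s = 2.7166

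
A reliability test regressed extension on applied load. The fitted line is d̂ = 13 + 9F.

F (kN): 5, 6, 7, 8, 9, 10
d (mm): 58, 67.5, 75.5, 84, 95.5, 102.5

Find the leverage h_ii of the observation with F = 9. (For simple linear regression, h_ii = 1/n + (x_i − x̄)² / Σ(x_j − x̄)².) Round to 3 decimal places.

F̄ = (5 + 6 + 7 + 8 + 9 + 10)/6 = 7.5
Σ(F − F̄)² = 6.25 + 2.25 + 0.25 + 0.25 + 2.25 + 6.25 = 17.5
h = 1/6 + (1.5)²/17.5 = 0.166667 + 0.128571 = 0.295

h = 0.295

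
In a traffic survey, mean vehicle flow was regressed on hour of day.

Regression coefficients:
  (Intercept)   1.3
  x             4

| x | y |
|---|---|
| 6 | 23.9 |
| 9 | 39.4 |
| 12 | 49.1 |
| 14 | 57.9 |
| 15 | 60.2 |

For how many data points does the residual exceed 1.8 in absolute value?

1

x=6: ŷ = 1.3 + 4·6 = 25.3; e = 23.9 − 25.3 = -1.4
x=9: ŷ = 1.3 + 4·9 = 37.3; e = 39.4 − 37.3 = 2.1
x=12: ŷ = 1.3 + 4·12 = 49.3; e = 49.1 − 49.3 = -0.2
x=14: ŷ = 1.3 + 4·14 = 57.3; e = 57.9 − 57.3 = 0.6
x=15: ŷ = 1.3 + 4·15 = 61.3; e = 60.2 − 61.3 = -1.1
|e| > 1.8: x=9 (|e|=2.1) → 1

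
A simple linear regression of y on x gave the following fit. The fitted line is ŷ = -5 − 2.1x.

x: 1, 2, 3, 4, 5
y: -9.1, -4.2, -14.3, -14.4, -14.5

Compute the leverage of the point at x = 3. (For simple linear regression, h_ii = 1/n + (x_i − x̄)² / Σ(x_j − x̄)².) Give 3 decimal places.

x̄ = (1 + 2 + 3 + 4 + 5)/5 = 3
Σ(x − x̄)² = 4 + 1 + 0 + 1 + 4 = 10
h = 1/5 + (0)²/10 = 0.2 + 0 = 0.200

h = 0.200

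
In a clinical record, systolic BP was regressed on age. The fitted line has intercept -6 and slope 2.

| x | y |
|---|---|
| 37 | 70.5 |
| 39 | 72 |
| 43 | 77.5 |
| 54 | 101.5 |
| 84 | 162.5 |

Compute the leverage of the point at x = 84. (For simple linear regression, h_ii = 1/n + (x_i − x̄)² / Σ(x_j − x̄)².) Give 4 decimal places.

x̄ = (37 + 39 + 43 + 54 + 84)/5 = 51.4
Σ(x − x̄)² = 207.36 + 153.76 + 70.56 + 6.76 + 1062.76 = 1501.2
h = 1/5 + (32.6)²/1501.2 = 0.2 + 0.70794 = 0.9079

h = 0.9079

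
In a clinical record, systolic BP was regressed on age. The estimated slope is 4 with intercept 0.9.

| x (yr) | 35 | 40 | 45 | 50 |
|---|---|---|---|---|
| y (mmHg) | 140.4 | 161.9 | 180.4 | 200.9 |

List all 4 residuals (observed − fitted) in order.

-0.5, 1, -0.5, 0

x=35: ŷ = 0.9 + 4·35 = 140.9; e = 140.4 − 140.9 = -0.5
x=40: ŷ = 0.9 + 4·40 = 160.9; e = 161.9 − 160.9 = 1
x=45: ŷ = 0.9 + 4·45 = 180.9; e = 180.4 − 180.9 = -0.5
x=50: ŷ = 0.9 + 4·50 = 200.9; e = 200.9 − 200.9 = 0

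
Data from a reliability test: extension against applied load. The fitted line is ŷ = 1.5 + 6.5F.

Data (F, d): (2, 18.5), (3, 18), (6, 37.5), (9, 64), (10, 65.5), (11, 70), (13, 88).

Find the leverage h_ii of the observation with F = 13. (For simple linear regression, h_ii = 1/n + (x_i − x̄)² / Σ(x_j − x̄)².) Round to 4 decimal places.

F̄ = (2 + 3 + 6 + 9 + 10 + 11 + 13)/7 = 7.71429
Σ(F − F̄)² = 32.6531 + 22.2245 + 2.93878 + 1.65306 + 5.22449 + 10.7959 + 27.9388 = 103.429
h = 1/7 + (5.28571)²/103.429 = 0.142857 + 0.270126 = 0.4130

h = 0.4130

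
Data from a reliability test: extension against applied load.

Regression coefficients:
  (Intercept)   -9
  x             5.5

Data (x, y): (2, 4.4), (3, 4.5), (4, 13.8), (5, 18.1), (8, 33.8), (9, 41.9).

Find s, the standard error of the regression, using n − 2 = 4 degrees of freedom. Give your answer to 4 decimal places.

x=2: ŷ = -9 + 5.5·2 = 2; r = 4.4 − 2 = 2.4
x=3: ŷ = -9 + 5.5·3 = 7.5; r = 4.5 − 7.5 = -3
x=4: ŷ = -9 + 5.5·4 = 13; r = 13.8 − 13 = 0.8
x=5: ŷ = -9 + 5.5·5 = 18.5; r = 18.1 − 18.5 = -0.4
x=8: ŷ = -9 + 5.5·8 = 35; r = 33.8 − 35 = -1.2
x=9: ŷ = -9 + 5.5·9 = 40.5; r = 41.9 − 40.5 = 1.4
SSE = 5.76 + 9 + 0.64 + 0.16 + 1.44 + 1.96 = 18.96
s = √(18.96/4) = √4.74 ≈ 2.1772

s = 2.1772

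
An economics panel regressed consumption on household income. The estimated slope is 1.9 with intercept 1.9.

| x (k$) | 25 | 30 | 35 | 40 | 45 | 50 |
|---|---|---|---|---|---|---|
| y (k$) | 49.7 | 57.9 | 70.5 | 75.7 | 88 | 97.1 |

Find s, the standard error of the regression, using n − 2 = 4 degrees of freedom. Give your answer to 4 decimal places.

s = 1.6386

x=25: ŷ = 1.9 + 1.9·25 = 49.4; r = 49.7 − 49.4 = 0.3
x=30: ŷ = 1.9 + 1.9·30 = 58.9; r = 57.9 − 58.9 = -1
x=35: ŷ = 1.9 + 1.9·35 = 68.4; r = 70.5 − 68.4 = 2.1
x=40: ŷ = 1.9 + 1.9·40 = 77.9; r = 75.7 − 77.9 = -2.2
x=45: ŷ = 1.9 + 1.9·45 = 87.4; r = 88 − 87.4 = 0.6
x=50: ŷ = 1.9 + 1.9·50 = 96.9; r = 97.1 − 96.9 = 0.2
SSE = 0.09 + 1 + 4.41 + 4.84 + 0.36 + 0.04 = 10.74
s = √(10.74/4) = √2.685 ≈ 1.6386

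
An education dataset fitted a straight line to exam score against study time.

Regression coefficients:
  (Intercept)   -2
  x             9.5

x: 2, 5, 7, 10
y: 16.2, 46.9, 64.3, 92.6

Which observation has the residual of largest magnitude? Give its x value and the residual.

x = 5, r = 1.4

x=2: ŷ = -2 + 9.5·2 = 17; r = 16.2 − 17 = -0.8
x=5: ŷ = -2 + 9.5·5 = 45.5; r = 46.9 − 45.5 = 1.4
x=7: ŷ = -2 + 9.5·7 = 64.5; r = 64.3 − 64.5 = -0.2
x=10: ŷ = -2 + 9.5·10 = 93; r = 92.6 − 93 = -0.4
Largest |r| is 1.4 at x = 5, residual 1.4.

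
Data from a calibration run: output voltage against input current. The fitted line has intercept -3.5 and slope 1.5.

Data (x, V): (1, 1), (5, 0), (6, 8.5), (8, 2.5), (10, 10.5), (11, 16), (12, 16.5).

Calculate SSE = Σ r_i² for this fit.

SSE = 84

x=1: V̂ = -3.5 + 1.5·1 = -2; r = 1 − (-2) = 3
x=5: V̂ = -3.5 + 1.5·5 = 4; r = 0 − 4 = -4
x=6: V̂ = -3.5 + 1.5·6 = 5.5; r = 8.5 − 5.5 = 3
x=8: V̂ = -3.5 + 1.5·8 = 8.5; r = 2.5 − 8.5 = -6
x=10: V̂ = -3.5 + 1.5·10 = 11.5; r = 10.5 − 11.5 = -1
x=11: V̂ = -3.5 + 1.5·11 = 13; r = 16 − 13 = 3
x=12: V̂ = -3.5 + 1.5·12 = 14.5; r = 16.5 − 14.5 = 2
SSE = 9 + 16 + 9 + 36 + 1 + 9 + 4 = 84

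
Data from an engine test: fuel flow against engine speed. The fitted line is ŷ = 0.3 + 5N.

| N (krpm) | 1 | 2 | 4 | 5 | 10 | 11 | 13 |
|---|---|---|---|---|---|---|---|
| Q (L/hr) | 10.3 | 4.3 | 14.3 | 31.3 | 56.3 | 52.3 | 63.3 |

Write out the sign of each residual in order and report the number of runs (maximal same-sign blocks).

4 runs

N=1: ŷ = 0.3 + 5·1 = 5.3; r = 10.3 − 5.3 = 5
N=2: ŷ = 0.3 + 5·2 = 10.3; r = 4.3 − 10.3 = -6
N=4: ŷ = 0.3 + 5·4 = 20.3; r = 14.3 − 20.3 = -6
N=5: ŷ = 0.3 + 5·5 = 25.3; r = 31.3 − 25.3 = 6
N=10: ŷ = 0.3 + 5·10 = 50.3; r = 56.3 − 50.3 = 6
N=11: ŷ = 0.3 + 5·11 = 55.3; r = 52.3 − 55.3 = -3
N=13: ŷ = 0.3 + 5·13 = 65.3; r = 63.3 − 65.3 = -2
Signs: + − − + + − −
Runs: +×1, −×2, +×2, −×2 → 4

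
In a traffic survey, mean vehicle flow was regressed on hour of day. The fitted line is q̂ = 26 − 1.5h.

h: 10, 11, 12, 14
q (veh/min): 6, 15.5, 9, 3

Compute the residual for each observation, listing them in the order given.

h=10: q̂ = 26 − 1.5·10 = 11; r = 6 − 11 = -5
h=11: q̂ = 26 − 1.5·11 = 9.5; r = 15.5 − 9.5 = 6
h=12: q̂ = 26 − 1.5·12 = 8; r = 9 − 8 = 1
h=14: q̂ = 26 − 1.5·14 = 5; r = 3 − 5 = -2

-5, 6, 1, -2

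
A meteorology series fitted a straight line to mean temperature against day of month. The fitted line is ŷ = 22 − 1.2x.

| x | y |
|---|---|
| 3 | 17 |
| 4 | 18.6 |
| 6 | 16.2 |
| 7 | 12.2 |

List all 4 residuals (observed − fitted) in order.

x=3: ŷ = 22 − 1.2·3 = 18.4; e = 17 − 18.4 = -1.4
x=4: ŷ = 22 − 1.2·4 = 17.2; e = 18.6 − 17.2 = 1.4
x=6: ŷ = 22 − 1.2·6 = 14.8; e = 16.2 − 14.8 = 1.4
x=7: ŷ = 22 − 1.2·7 = 13.6; e = 12.2 − 13.6 = -1.4

-1.4, 1.4, 1.4, -1.4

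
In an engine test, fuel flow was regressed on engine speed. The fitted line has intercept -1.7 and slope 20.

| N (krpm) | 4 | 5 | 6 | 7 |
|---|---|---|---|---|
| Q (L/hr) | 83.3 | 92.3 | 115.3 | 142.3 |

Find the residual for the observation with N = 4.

Q̂ = -1.7 + 20·4 = 78.3
e = 83.3 − 78.3 = 5

e = 5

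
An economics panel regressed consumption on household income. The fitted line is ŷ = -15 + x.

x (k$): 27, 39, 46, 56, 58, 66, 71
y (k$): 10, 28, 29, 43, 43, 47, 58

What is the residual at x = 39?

e = 4

ŷ = -15 + 39 = 24
e = 28 − 24 = 4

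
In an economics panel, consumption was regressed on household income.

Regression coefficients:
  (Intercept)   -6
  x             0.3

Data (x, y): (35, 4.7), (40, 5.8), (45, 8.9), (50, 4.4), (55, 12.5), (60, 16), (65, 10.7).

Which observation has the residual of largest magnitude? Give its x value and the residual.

x = 50, e = -4.6

x=35: ŷ = -6 + 0.3·35 = 4.5; e = 4.7 − 4.5 = 0.2
x=40: ŷ = -6 + 0.3·40 = 6; e = 5.8 − 6 = -0.2
x=45: ŷ = -6 + 0.3·45 = 7.5; e = 8.9 − 7.5 = 1.4
x=50: ŷ = -6 + 0.3·50 = 9; e = 4.4 − 9 = -4.6
x=55: ŷ = -6 + 0.3·55 = 10.5; e = 12.5 − 10.5 = 2
x=60: ŷ = -6 + 0.3·60 = 12; e = 16 − 12 = 4
x=65: ŷ = -6 + 0.3·65 = 13.5; e = 10.7 − 13.5 = -2.8
Largest |e| is 4.6 at x = 50, residual -4.6.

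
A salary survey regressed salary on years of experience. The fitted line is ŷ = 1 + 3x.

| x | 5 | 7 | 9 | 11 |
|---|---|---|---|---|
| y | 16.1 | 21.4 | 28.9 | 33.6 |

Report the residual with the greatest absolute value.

r = 0.9

x=5: ŷ = 1 + 3·5 = 16; r = 16.1 − 16 = 0.1
x=7: ŷ = 1 + 3·7 = 22; r = 21.4 − 22 = -0.6
x=9: ŷ = 1 + 3·9 = 28; r = 28.9 − 28 = 0.9
x=11: ŷ = 1 + 3·11 = 34; r = 33.6 − 34 = -0.4
Largest |r| is 0.9 at x = 9, residual 0.9.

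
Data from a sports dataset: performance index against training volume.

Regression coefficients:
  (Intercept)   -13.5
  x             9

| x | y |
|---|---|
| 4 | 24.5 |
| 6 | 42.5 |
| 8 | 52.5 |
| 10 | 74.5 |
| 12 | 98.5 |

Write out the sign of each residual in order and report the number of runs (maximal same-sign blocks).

x=4: ŷ = -13.5 + 9·4 = 22.5; e = 24.5 − 22.5 = 2
x=6: ŷ = -13.5 + 9·6 = 40.5; e = 42.5 − 40.5 = 2
x=8: ŷ = -13.5 + 9·8 = 58.5; e = 52.5 − 58.5 = -6
x=10: ŷ = -13.5 + 9·10 = 76.5; e = 74.5 − 76.5 = -2
x=12: ŷ = -13.5 + 9·12 = 94.5; e = 98.5 − 94.5 = 4
Signs: + + − − +
Runs: +×2, −×2, +×1 → 3

3 runs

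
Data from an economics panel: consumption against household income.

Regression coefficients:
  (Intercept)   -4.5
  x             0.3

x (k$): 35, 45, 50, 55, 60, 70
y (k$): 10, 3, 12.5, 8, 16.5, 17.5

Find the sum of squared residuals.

x=35: ŷ = -4.5 + 0.3·35 = 6; e = 10 − 6 = 4
x=45: ŷ = -4.5 + 0.3·45 = 9; e = 3 − 9 = -6
x=50: ŷ = -4.5 + 0.3·50 = 10.5; e = 12.5 − 10.5 = 2
x=55: ŷ = -4.5 + 0.3·55 = 12; e = 8 − 12 = -4
x=60: ŷ = -4.5 + 0.3·60 = 13.5; e = 16.5 − 13.5 = 3
x=70: ŷ = -4.5 + 0.3·70 = 16.5; e = 17.5 − 16.5 = 1
SSE = 16 + 36 + 4 + 16 + 9 + 1 = 82

SSE = 82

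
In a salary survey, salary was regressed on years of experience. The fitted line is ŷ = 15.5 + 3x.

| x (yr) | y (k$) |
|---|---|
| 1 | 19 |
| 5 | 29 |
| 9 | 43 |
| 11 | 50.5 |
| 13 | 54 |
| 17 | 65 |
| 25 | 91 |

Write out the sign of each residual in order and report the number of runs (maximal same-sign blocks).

x=1: ŷ = 15.5 + 3·1 = 18.5; r = 19 − 18.5 = 0.5
x=5: ŷ = 15.5 + 3·5 = 30.5; r = 29 − 30.5 = -1.5
x=9: ŷ = 15.5 + 3·9 = 42.5; r = 43 − 42.5 = 0.5
x=11: ŷ = 15.5 + 3·11 = 48.5; r = 50.5 − 48.5 = 2
x=13: ŷ = 15.5 + 3·13 = 54.5; r = 54 − 54.5 = -0.5
x=17: ŷ = 15.5 + 3·17 = 66.5; r = 65 − 66.5 = -1.5
x=25: ŷ = 15.5 + 3·25 = 90.5; r = 91 − 90.5 = 0.5
Signs: + − + + − − +
Runs: +×1, −×1, +×2, −×2, +×1 → 5

5 runs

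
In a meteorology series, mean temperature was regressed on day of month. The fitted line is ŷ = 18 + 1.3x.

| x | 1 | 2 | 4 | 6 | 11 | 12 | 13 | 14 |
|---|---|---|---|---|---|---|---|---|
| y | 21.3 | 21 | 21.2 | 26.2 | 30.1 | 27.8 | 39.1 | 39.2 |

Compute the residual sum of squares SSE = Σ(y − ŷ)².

x=1: ŷ = 18 + 1.3·1 = 19.3; r = 21.3 − 19.3 = 2
x=2: ŷ = 18 + 1.3·2 = 20.6; r = 21 − 20.6 = 0.4
x=4: ŷ = 18 + 1.3·4 = 23.2; r = 21.2 − 23.2 = -2
x=6: ŷ = 18 + 1.3·6 = 25.8; r = 26.2 − 25.8 = 0.4
x=11: ŷ = 18 + 1.3·11 = 32.3; r = 30.1 − 32.3 = -2.2
x=12: ŷ = 18 + 1.3·12 = 33.6; r = 27.8 − 33.6 = -5.8
x=13: ŷ = 18 + 1.3·13 = 34.9; r = 39.1 − 34.9 = 4.2
x=14: ŷ = 18 + 1.3·14 = 36.2; r = 39.2 − 36.2 = 3
SSE = 4 + 0.16 + 4 + 0.16 + 4.84 + 33.64 + 17.64 + 9 = 73.44

SSE = 73.44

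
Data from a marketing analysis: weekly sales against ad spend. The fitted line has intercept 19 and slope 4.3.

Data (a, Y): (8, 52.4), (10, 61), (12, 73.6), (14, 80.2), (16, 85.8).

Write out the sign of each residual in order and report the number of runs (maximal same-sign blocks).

3 runs

a=8: ŷ = 19 + 4.3·8 = 53.4; r = 52.4 − 53.4 = -1
a=10: ŷ = 19 + 4.3·10 = 62; r = 61 − 62 = -1
a=12: ŷ = 19 + 4.3·12 = 70.6; r = 73.6 − 70.6 = 3
a=14: ŷ = 19 + 4.3·14 = 79.2; r = 80.2 − 79.2 = 1
a=16: ŷ = 19 + 4.3·16 = 87.8; r = 85.8 − 87.8 = -2
Signs: − − + + −
Runs: −×2, +×2, −×1 → 3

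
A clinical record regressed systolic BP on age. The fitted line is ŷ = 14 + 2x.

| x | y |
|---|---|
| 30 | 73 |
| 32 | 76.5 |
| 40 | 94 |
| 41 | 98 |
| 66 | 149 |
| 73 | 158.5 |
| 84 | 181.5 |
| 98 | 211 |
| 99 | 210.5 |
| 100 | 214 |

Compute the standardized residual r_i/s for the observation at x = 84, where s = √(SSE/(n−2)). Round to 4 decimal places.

x=30: ŷ = 14 + 2·30 = 74; r = 73 − 74 = -1
x=32: ŷ = 14 + 2·32 = 78; r = 76.5 − 78 = -1.5
x=40: ŷ = 14 + 2·40 = 94; r = 94 − 94 = 0
x=41: ŷ = 14 + 2·41 = 96; r = 98 − 96 = 2
x=66: ŷ = 14 + 2·66 = 146; r = 149 − 146 = 3
x=73: ŷ = 14 + 2·73 = 160; r = 158.5 − 160 = -1.5
x=84: ŷ = 14 + 2·84 = 182; r = 181.5 − 182 = -0.5
x=98: ŷ = 14 + 2·98 = 210; r = 211 − 210 = 1
x=99: ŷ = 14 + 2·99 = 212; r = 210.5 − 212 = -1.5
x=100: ŷ = 14 + 2·100 = 214; r = 214 − 214 = 0
SSE = 1 + 2.25 + 0 + 4 + 9 + 2.25 + 0.25 + 1 + 2.25 + 0 = 22
s = √(22/8) = 1.65831
r/s = -0.5 / 1.65831 = -0.3015

-0.3015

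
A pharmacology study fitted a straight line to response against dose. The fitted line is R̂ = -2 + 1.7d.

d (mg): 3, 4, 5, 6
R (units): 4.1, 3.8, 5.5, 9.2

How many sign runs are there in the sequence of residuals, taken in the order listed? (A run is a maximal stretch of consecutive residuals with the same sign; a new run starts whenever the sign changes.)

3 runs

d=3: R̂ = -2 + 1.7·3 = 3.1; e = 4.1 − 3.1 = 1
d=4: R̂ = -2 + 1.7·4 = 4.8; e = 3.8 − 4.8 = -1
d=5: R̂ = -2 + 1.7·5 = 6.5; e = 5.5 − 6.5 = -1
d=6: R̂ = -2 + 1.7·6 = 8.2; e = 9.2 − 8.2 = 1
Signs: + − − +
Runs: +×1, −×2, +×1 → 3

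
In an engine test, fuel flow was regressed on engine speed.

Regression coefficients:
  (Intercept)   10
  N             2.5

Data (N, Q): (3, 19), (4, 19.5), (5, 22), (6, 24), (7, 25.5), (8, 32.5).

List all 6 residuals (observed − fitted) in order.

N=3: Q̂ = 10 + 2.5·3 = 17.5; r = 19 − 17.5 = 1.5
N=4: Q̂ = 10 + 2.5·4 = 20; r = 19.5 − 20 = -0.5
N=5: Q̂ = 10 + 2.5·5 = 22.5; r = 22 − 22.5 = -0.5
N=6: Q̂ = 10 + 2.5·6 = 25; r = 24 − 25 = -1
N=7: Q̂ = 10 + 2.5·7 = 27.5; r = 25.5 − 27.5 = -2
N=8: Q̂ = 10 + 2.5·8 = 30; r = 32.5 − 30 = 2.5

1.5, -0.5, -0.5, -1, -2, 2.5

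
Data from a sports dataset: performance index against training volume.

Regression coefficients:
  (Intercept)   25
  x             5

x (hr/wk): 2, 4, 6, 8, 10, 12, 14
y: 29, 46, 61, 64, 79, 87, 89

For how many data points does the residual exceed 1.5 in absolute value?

x=2: ŷ = 25 + 5·2 = 35; r = 29 − 35 = -6
x=4: ŷ = 25 + 5·4 = 45; r = 46 − 45 = 1
x=6: ŷ = 25 + 5·6 = 55; r = 61 − 55 = 6
x=8: ŷ = 25 + 5·8 = 65; r = 64 − 65 = -1
x=10: ŷ = 25 + 5·10 = 75; r = 79 − 75 = 4
x=12: ŷ = 25 + 5·12 = 85; r = 87 − 85 = 2
x=14: ŷ = 25 + 5·14 = 95; r = 89 − 95 = -6
|r| > 1.5: x=2 (|r|=6), x=6 (|r|=6), x=10 (|r|=4), x=12 (|r|=2), x=14 (|r|=6) → 5

5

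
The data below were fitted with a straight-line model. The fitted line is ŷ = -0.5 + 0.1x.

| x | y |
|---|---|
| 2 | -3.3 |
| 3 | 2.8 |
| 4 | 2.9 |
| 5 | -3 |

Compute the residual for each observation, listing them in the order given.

x=2: ŷ = -0.5 + 0.1·2 = -0.3; e = -3.3 − (-0.3) = -3
x=3: ŷ = -0.5 + 0.1·3 = -0.2; e = 2.8 − (-0.2) = 3
x=4: ŷ = -0.5 + 0.1·4 = -0.1; e = 2.9 − (-0.1) = 3
x=5: ŷ = -0.5 + 0.1·5 = 0; e = -3 − 0 = -3

-3, 3, 3, -3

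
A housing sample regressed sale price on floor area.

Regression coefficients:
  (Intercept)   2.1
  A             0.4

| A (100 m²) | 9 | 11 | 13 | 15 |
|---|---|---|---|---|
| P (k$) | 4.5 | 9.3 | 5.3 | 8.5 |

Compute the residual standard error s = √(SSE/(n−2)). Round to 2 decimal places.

A=9: P̂ = 2.1 + 0.4·9 = 5.7; e = 4.5 − 5.7 = -1.2
A=11: P̂ = 2.1 + 0.4·11 = 6.5; e = 9.3 − 6.5 = 2.8
A=13: P̂ = 2.1 + 0.4·13 = 7.3; e = 5.3 − 7.3 = -2
A=15: P̂ = 2.1 + 0.4·15 = 8.1; e = 8.5 − 8.1 = 0.4
SSE = 1.44 + 7.84 + 4 + 0.16 = 13.44
s = √(13.44/2) = √6.72 ≈ 2.59

s = 2.59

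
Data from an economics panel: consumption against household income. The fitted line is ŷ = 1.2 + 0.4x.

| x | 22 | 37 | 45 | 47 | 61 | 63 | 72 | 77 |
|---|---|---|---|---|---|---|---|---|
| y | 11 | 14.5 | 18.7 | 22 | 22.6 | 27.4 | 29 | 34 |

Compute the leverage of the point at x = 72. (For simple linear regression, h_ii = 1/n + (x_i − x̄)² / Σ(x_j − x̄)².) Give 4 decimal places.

x̄ = (22 + 37 + 45 + 47 + 61 + 63 + 72 + 77)/8 = 53
Σ(x − x̄)² = 961 + 256 + 64 + 36 + 64 + 100 + 361 + 576 = 2418
h = 1/8 + (19)²/2418 = 0.125 + 0.149297 = 0.2743

h = 0.2743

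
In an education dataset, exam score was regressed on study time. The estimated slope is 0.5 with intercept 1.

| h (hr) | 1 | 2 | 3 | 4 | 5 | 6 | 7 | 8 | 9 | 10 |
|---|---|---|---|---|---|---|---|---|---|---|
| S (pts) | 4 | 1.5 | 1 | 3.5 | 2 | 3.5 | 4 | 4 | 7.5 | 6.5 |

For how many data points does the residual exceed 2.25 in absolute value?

h=1: Ŝ = 1 + 0.5·1 = 1.5; e = 4 − 1.5 = 2.5
h=2: Ŝ = 1 + 0.5·2 = 2; e = 1.5 − 2 = -0.5
h=3: Ŝ = 1 + 0.5·3 = 2.5; e = 1 − 2.5 = -1.5
h=4: Ŝ = 1 + 0.5·4 = 3; e = 3.5 − 3 = 0.5
h=5: Ŝ = 1 + 0.5·5 = 3.5; e = 2 − 3.5 = -1.5
h=6: Ŝ = 1 + 0.5·6 = 4; e = 3.5 − 4 = -0.5
h=7: Ŝ = 1 + 0.5·7 = 4.5; e = 4 − 4.5 = -0.5
h=8: Ŝ = 1 + 0.5·8 = 5; e = 4 − 5 = -1
h=9: Ŝ = 1 + 0.5·9 = 5.5; e = 7.5 − 5.5 = 2
h=10: Ŝ = 1 + 0.5·10 = 6; e = 6.5 − 6 = 0.5
|e| > 2.25: h=1 (|e|=2.5) → 1

1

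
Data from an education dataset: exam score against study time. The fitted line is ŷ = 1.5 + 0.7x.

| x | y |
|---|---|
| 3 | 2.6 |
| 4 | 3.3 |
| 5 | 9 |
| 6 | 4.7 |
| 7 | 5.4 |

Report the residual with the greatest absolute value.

r = 4

x=3: ŷ = 1.5 + 0.7·3 = 3.6; r = 2.6 − 3.6 = -1
x=4: ŷ = 1.5 + 0.7·4 = 4.3; r = 3.3 − 4.3 = -1
x=5: ŷ = 1.5 + 0.7·5 = 5; r = 9 − 5 = 4
x=6: ŷ = 1.5 + 0.7·6 = 5.7; r = 4.7 − 5.7 = -1
x=7: ŷ = 1.5 + 0.7·7 = 6.4; r = 5.4 − 6.4 = -1
Largest |r| is 4 at x = 5, residual 4.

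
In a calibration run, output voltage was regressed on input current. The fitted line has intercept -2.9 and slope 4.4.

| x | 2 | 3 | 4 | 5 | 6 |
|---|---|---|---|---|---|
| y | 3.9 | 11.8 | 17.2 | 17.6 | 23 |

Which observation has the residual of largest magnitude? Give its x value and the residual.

x = 4, r = 2.5

x=2: ŷ = -2.9 + 4.4·2 = 5.9; r = 3.9 − 5.9 = -2
x=3: ŷ = -2.9 + 4.4·3 = 10.3; r = 11.8 − 10.3 = 1.5
x=4: ŷ = -2.9 + 4.4·4 = 14.7; r = 17.2 − 14.7 = 2.5
x=5: ŷ = -2.9 + 4.4·5 = 19.1; r = 17.6 − 19.1 = -1.5
x=6: ŷ = -2.9 + 4.4·6 = 23.5; r = 23 − 23.5 = -0.5
Largest |r| is 2.5 at x = 4, residual 2.5.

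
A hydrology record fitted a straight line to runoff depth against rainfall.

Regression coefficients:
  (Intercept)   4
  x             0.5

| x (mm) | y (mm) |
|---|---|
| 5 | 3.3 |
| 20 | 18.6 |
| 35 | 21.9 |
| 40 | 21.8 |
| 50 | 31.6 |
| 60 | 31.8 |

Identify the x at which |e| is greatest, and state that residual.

x = 20, e = 4.6

x=5: ŷ = 4 + 0.5·5 = 6.5; e = 3.3 − 6.5 = -3.2
x=20: ŷ = 4 + 0.5·20 = 14; e = 18.6 − 14 = 4.6
x=35: ŷ = 4 + 0.5·35 = 21.5; e = 21.9 − 21.5 = 0.4
x=40: ŷ = 4 + 0.5·40 = 24; e = 21.8 − 24 = -2.2
x=50: ŷ = 4 + 0.5·50 = 29; e = 31.6 − 29 = 2.6
x=60: ŷ = 4 + 0.5·60 = 34; e = 31.8 − 34 = -2.2
Largest |e| is 4.6 at x = 20, residual 4.6.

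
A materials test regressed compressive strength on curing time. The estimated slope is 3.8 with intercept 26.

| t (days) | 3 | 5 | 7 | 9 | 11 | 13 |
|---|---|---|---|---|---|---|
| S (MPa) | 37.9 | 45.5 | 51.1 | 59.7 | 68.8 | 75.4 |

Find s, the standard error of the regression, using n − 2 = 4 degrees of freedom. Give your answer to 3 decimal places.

s = 1.000

t=3: ŷ = 26 + 3.8·3 = 37.4; e = 37.9 − 37.4 = 0.5
t=5: ŷ = 26 + 3.8·5 = 45; e = 45.5 − 45 = 0.5
t=7: ŷ = 26 + 3.8·7 = 52.6; e = 51.1 − 52.6 = -1.5
t=9: ŷ = 26 + 3.8·9 = 60.2; e = 59.7 − 60.2 = -0.5
t=11: ŷ = 26 + 3.8·11 = 67.8; e = 68.8 − 67.8 = 1
t=13: ŷ = 26 + 3.8·13 = 75.4; e = 75.4 − 75.4 = 0
SSE = 0.25 + 0.25 + 2.25 + 0.25 + 1 + 0 = 4
s = √(4/4) = √1 ≈ 1.000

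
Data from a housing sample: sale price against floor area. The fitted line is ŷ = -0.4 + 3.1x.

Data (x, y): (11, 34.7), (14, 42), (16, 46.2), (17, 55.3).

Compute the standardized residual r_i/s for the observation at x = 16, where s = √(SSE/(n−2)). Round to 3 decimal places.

x=11: ŷ = -0.4 + 3.1·11 = 33.7; r = 34.7 − 33.7 = 1
x=14: ŷ = -0.4 + 3.1·14 = 43; r = 42 − 43 = -1
x=16: ŷ = -0.4 + 3.1·16 = 49.2; r = 46.2 − 49.2 = -3
x=17: ŷ = -0.4 + 3.1·17 = 52.3; r = 55.3 − 52.3 = 3
SSE = 1 + 1 + 9 + 9 = 20
s = √(20/2) = 3.16228
r/s = -3 / 3.16228 = -0.949

-0.949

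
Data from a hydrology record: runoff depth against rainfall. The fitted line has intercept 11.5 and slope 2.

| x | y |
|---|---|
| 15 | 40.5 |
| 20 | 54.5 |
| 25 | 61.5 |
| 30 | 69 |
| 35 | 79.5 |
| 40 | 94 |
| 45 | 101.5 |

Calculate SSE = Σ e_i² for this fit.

SSE = 26.5

x=15: ŷ = 11.5 + 2·15 = 41.5; e = 40.5 − 41.5 = -1
x=20: ŷ = 11.5 + 2·20 = 51.5; e = 54.5 − 51.5 = 3
x=25: ŷ = 11.5 + 2·25 = 61.5; e = 61.5 − 61.5 = 0
x=30: ŷ = 11.5 + 2·30 = 71.5; e = 69 − 71.5 = -2.5
x=35: ŷ = 11.5 + 2·35 = 81.5; e = 79.5 − 81.5 = -2
x=40: ŷ = 11.5 + 2·40 = 91.5; e = 94 − 91.5 = 2.5
x=45: ŷ = 11.5 + 2·45 = 101.5; e = 101.5 − 101.5 = 0
SSE = 1 + 9 + 0 + 6.25 + 4 + 6.25 + 0 = 26.5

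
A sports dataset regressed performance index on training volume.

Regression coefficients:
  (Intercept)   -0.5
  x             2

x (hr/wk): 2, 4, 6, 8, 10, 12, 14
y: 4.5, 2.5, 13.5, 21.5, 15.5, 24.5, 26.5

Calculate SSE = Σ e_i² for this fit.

x=2: ŷ = -0.5 + 2·2 = 3.5; e = 4.5 − 3.5 = 1
x=4: ŷ = -0.5 + 2·4 = 7.5; e = 2.5 − 7.5 = -5
x=6: ŷ = -0.5 + 2·6 = 11.5; e = 13.5 − 11.5 = 2
x=8: ŷ = -0.5 + 2·8 = 15.5; e = 21.5 − 15.5 = 6
x=10: ŷ = -0.5 + 2·10 = 19.5; e = 15.5 − 19.5 = -4
x=12: ŷ = -0.5 + 2·12 = 23.5; e = 24.5 − 23.5 = 1
x=14: ŷ = -0.5 + 2·14 = 27.5; e = 26.5 − 27.5 = -1
SSE = 1 + 25 + 4 + 36 + 16 + 1 + 1 = 84

SSE = 84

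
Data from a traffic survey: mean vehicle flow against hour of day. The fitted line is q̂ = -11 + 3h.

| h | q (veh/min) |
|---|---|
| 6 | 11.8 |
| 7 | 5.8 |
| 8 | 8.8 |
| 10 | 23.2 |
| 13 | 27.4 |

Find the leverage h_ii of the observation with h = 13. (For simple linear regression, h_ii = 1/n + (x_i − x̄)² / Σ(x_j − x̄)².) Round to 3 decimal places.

h = 0.773

h̄ = (6 + 7 + 8 + 10 + 13)/5 = 8.8
Σ(h − h̄)² = 7.84 + 3.24 + 0.64 + 1.44 + 17.64 = 30.8
h = 1/5 + (4.2)²/30.8 = 0.2 + 0.572727 = 0.773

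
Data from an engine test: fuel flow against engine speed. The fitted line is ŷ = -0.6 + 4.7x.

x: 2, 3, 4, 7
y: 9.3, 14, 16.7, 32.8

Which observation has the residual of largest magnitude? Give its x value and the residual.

x = 4, r = -1.5

x=2: ŷ = -0.6 + 4.7·2 = 8.8; r = 9.3 − 8.8 = 0.5
x=3: ŷ = -0.6 + 4.7·3 = 13.5; r = 14 − 13.5 = 0.5
x=4: ŷ = -0.6 + 4.7·4 = 18.2; r = 16.7 − 18.2 = -1.5
x=7: ŷ = -0.6 + 4.7·7 = 32.3; r = 32.8 − 32.3 = 0.5
Largest |r| is 1.5 at x = 4, residual -1.5.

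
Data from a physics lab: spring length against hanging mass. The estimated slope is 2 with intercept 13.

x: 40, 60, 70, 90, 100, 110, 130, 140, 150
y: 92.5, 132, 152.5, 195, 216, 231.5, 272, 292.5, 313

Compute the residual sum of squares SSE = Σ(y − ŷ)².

SSE = 18

x=40: ŷ = 13 + 2·40 = 93; r = 92.5 − 93 = -0.5
x=60: ŷ = 13 + 2·60 = 133; r = 132 − 133 = -1
x=70: ŷ = 13 + 2·70 = 153; r = 152.5 − 153 = -0.5
x=90: ŷ = 13 + 2·90 = 193; r = 195 − 193 = 2
x=100: ŷ = 13 + 2·100 = 213; r = 216 − 213 = 3
x=110: ŷ = 13 + 2·110 = 233; r = 231.5 − 233 = -1.5
x=130: ŷ = 13 + 2·130 = 273; r = 272 − 273 = -1
x=140: ŷ = 13 + 2·140 = 293; r = 292.5 − 293 = -0.5
x=150: ŷ = 13 + 2·150 = 313; r = 313 − 313 = 0
SSE = 0.25 + 1 + 0.25 + 4 + 9 + 2.25 + 1 + 0.25 + 0 = 18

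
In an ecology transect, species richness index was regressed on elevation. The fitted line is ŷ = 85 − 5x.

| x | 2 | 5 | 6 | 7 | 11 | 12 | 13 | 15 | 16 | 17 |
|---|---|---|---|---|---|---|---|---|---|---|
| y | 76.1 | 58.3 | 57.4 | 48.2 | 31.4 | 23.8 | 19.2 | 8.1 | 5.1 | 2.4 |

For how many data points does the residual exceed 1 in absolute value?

x=2: ŷ = 85 − 5·2 = 75; e = 76.1 − 75 = 1.1
x=5: ŷ = 85 − 5·5 = 60; e = 58.3 − 60 = -1.7
x=6: ŷ = 85 − 5·6 = 55; e = 57.4 − 55 = 2.4
x=7: ŷ = 85 − 5·7 = 50; e = 48.2 − 50 = -1.8
x=11: ŷ = 85 − 5·11 = 30; e = 31.4 − 30 = 1.4
x=12: ŷ = 85 − 5·12 = 25; e = 23.8 − 25 = -1.2
x=13: ŷ = 85 − 5·13 = 20; e = 19.2 − 20 = -0.8
x=15: ŷ = 85 − 5·15 = 10; e = 8.1 − 10 = -1.9
x=16: ŷ = 85 − 5·16 = 5; e = 5.1 − 5 = 0.1
x=17: ŷ = 85 − 5·17 = 0; e = 2.4 − 0 = 2.4
|e| > 1: x=2 (|e|=1.1), x=5 (|e|=1.7), x=6 (|e|=2.4), x=7 (|e|=1.8), x=11 (|e|=1.4), x=12 (|e|=1.2), x=15 (|e|=1.9), x=17 (|e|=2.4) → 8

8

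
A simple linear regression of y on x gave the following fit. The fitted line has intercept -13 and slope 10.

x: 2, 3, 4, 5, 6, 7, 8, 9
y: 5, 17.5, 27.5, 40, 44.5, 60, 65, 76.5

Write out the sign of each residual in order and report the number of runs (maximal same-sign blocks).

x=2: ŷ = -13 + 10·2 = 7; e = 5 − 7 = -2
x=3: ŷ = -13 + 10·3 = 17; e = 17.5 − 17 = 0.5
x=4: ŷ = -13 + 10·4 = 27; e = 27.5 − 27 = 0.5
x=5: ŷ = -13 + 10·5 = 37; e = 40 − 37 = 3
x=6: ŷ = -13 + 10·6 = 47; e = 44.5 − 47 = -2.5
x=7: ŷ = -13 + 10·7 = 57; e = 60 − 57 = 3
x=8: ŷ = -13 + 10·8 = 67; e = 65 − 67 = -2
x=9: ŷ = -13 + 10·9 = 77; e = 76.5 − 77 = -0.5
Signs: − + + + − + − −
Runs: −×1, +×3, −×1, +×1, −×2 → 5

5 runs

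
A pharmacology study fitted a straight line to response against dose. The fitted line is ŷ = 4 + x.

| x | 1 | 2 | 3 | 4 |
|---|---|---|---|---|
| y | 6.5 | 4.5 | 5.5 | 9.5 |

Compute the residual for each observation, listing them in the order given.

1.5, -1.5, -1.5, 1.5

x=1: ŷ = 4 + 1 = 5; r = 6.5 − 5 = 1.5
x=2: ŷ = 4 + 2 = 6; r = 4.5 − 6 = -1.5
x=3: ŷ = 4 + 3 = 7; r = 5.5 − 7 = -1.5
x=4: ŷ = 4 + 4 = 8; r = 9.5 − 8 = 1.5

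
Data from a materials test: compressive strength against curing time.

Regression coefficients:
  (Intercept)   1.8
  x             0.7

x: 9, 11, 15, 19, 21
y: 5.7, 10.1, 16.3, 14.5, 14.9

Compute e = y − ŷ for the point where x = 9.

e = -2.4

ŷ = 1.8 + 0.7·9 = 8.1
e = 5.7 − 8.1 = -2.4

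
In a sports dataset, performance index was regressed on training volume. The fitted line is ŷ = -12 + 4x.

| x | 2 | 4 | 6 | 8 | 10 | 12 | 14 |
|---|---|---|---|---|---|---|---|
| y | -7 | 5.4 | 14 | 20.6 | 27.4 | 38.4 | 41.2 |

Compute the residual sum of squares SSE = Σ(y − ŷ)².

x=2: ŷ = -12 + 4·2 = -4; e = -7 − (-4) = -3
x=4: ŷ = -12 + 4·4 = 4; e = 5.4 − 4 = 1.4
x=6: ŷ = -12 + 4·6 = 12; e = 14 − 12 = 2
x=8: ŷ = -12 + 4·8 = 20; e = 20.6 − 20 = 0.6
x=10: ŷ = -12 + 4·10 = 28; e = 27.4 − 28 = -0.6
x=12: ŷ = -12 + 4·12 = 36; e = 38.4 − 36 = 2.4
x=14: ŷ = -12 + 4·14 = 44; e = 41.2 − 44 = -2.8
SSE = 9 + 1.96 + 4 + 0.36 + 0.36 + 5.76 + 7.84 = 29.28

SSE = 29.28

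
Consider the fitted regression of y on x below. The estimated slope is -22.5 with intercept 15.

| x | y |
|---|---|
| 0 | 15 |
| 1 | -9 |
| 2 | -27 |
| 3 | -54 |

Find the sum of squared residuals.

SSE = 13.5

x=0: ŷ = 15 − 22.5·0 = 15; r = 15 − 15 = 0
x=1: ŷ = 15 − 22.5·1 = -7.5; r = -9 − (-7.5) = -1.5
x=2: ŷ = 15 − 22.5·2 = -30; r = -27 − (-30) = 3
x=3: ŷ = 15 − 22.5·3 = -52.5; r = -54 − (-52.5) = -1.5
SSE = 0 + 2.25 + 9 + 2.25 = 13.5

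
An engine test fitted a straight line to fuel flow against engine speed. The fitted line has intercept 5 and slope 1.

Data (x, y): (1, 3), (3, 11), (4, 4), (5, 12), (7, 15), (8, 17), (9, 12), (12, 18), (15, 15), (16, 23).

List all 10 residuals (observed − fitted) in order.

-3, 3, -5, 2, 3, 4, -2, 1, -5, 2

x=1: ŷ = 5 + 1 = 6; e = 3 − 6 = -3
x=3: ŷ = 5 + 3 = 8; e = 11 − 8 = 3
x=4: ŷ = 5 + 4 = 9; e = 4 − 9 = -5
x=5: ŷ = 5 + 5 = 10; e = 12 − 10 = 2
x=7: ŷ = 5 + 7 = 12; e = 15 − 12 = 3
x=8: ŷ = 5 + 8 = 13; e = 17 − 13 = 4
x=9: ŷ = 5 + 9 = 14; e = 12 − 14 = -2
x=12: ŷ = 5 + 12 = 17; e = 18 − 17 = 1
x=15: ŷ = 5 + 15 = 20; e = 15 − 20 = -5
x=16: ŷ = 5 + 16 = 21; e = 23 − 21 = 2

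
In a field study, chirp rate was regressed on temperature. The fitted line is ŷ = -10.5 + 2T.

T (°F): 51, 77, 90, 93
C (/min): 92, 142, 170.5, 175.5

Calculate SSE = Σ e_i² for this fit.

T=51: ŷ = -10.5 + 2·51 = 91.5; e = 92 − 91.5 = 0.5
T=77: ŷ = -10.5 + 2·77 = 143.5; e = 142 − 143.5 = -1.5
T=90: ŷ = -10.5 + 2·90 = 169.5; e = 170.5 − 169.5 = 1
T=93: ŷ = -10.5 + 2·93 = 175.5; e = 175.5 − 175.5 = 0
SSE = 0.25 + 2.25 + 1 + 0 = 3.5

SSE = 3.5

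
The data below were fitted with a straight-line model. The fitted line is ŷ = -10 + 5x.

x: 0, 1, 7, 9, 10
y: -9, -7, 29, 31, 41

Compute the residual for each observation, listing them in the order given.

1, -2, 4, -4, 1

x=0: ŷ = -10 + 5·0 = -10; e = -9 − (-10) = 1
x=1: ŷ = -10 + 5·1 = -5; e = -7 − (-5) = -2
x=7: ŷ = -10 + 5·7 = 25; e = 29 − 25 = 4
x=9: ŷ = -10 + 5·9 = 35; e = 31 − 35 = -4
x=10: ŷ = -10 + 5·10 = 40; e = 41 − 40 = 1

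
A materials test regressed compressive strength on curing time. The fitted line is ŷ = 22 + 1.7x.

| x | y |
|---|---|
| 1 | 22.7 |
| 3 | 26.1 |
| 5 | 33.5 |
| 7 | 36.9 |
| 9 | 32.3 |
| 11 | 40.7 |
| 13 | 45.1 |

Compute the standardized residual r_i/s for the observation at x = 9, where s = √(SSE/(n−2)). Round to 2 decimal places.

-1.65

x=1: ŷ = 22 + 1.7·1 = 23.7; r = 22.7 − 23.7 = -1
x=3: ŷ = 22 + 1.7·3 = 27.1; r = 26.1 − 27.1 = -1
x=5: ŷ = 22 + 1.7·5 = 30.5; r = 33.5 − 30.5 = 3
x=7: ŷ = 22 + 1.7·7 = 33.9; r = 36.9 − 33.9 = 3
x=9: ŷ = 22 + 1.7·9 = 37.3; r = 32.3 − 37.3 = -5
x=11: ŷ = 22 + 1.7·11 = 40.7; r = 40.7 − 40.7 = 0
x=13: ŷ = 22 + 1.7·13 = 44.1; r = 45.1 − 44.1 = 1
SSE = 1 + 1 + 9 + 9 + 25 + 0 + 1 = 46
s = √(46/5) = 3.03315
r/s = -5 / 3.03315 = -1.65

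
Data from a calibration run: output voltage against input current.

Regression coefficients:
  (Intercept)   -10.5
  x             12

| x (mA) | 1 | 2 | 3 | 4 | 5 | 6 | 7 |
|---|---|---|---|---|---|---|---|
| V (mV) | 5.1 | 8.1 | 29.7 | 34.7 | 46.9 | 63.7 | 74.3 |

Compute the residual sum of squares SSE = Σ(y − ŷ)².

SSE = 79.84

x=1: V̂ = -10.5 + 12·1 = 1.5; e = 5.1 − 1.5 = 3.6
x=2: V̂ = -10.5 + 12·2 = 13.5; e = 8.1 − 13.5 = -5.4
x=3: V̂ = -10.5 + 12·3 = 25.5; e = 29.7 − 25.5 = 4.2
x=4: V̂ = -10.5 + 12·4 = 37.5; e = 34.7 − 37.5 = -2.8
x=5: V̂ = -10.5 + 12·5 = 49.5; e = 46.9 − 49.5 = -2.6
x=6: V̂ = -10.5 + 12·6 = 61.5; e = 63.7 − 61.5 = 2.2
x=7: V̂ = -10.5 + 12·7 = 73.5; e = 74.3 − 73.5 = 0.8
SSE = 12.96 + 29.16 + 17.64 + 7.84 + 6.76 + 4.84 + 0.64 = 79.84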